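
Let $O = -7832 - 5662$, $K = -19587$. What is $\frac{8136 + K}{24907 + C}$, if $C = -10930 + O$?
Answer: $- \frac{3817}{161} \approx -23.708$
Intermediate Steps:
$O = -13494$ ($O = -7832 - 5662 = -13494$)
$C = -24424$ ($C = -10930 - 13494 = -24424$)
$\frac{8136 + K}{24907 + C} = \frac{8136 - 19587}{24907 - 24424} = - \frac{11451}{483} = \left(-11451\right) \frac{1}{483} = - \frac{3817}{161}$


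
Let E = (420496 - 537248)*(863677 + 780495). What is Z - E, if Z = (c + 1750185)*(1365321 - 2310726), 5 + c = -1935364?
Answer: 367034248864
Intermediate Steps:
c = -1935369 (c = -5 - 1935364 = -1935369)
E = -191960369344 (E = -116752*1644172 = -191960369344)
Z = 175073879520 (Z = (-1935369 + 1750185)*(1365321 - 2310726) = -185184*(-945405) = 175073879520)
Z - E = 175073879520 - 1*(-191960369344) = 175073879520 + 191960369344 = 367034248864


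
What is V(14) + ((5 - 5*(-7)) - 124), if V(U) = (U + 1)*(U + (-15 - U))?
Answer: -309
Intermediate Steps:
V(U) = -15 - 15*U (V(U) = (1 + U)*(-15) = -15 - 15*U)
V(14) + ((5 - 5*(-7)) - 124) = (-15 - 15*14) + ((5 - 5*(-7)) - 124) = (-15 - 210) + ((5 + 35) - 124) = -225 + (40 - 124) = -225 - 84 = -309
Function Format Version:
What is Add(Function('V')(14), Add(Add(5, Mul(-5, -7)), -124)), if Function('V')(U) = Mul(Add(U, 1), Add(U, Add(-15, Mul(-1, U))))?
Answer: -309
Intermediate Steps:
Function('V')(U) = Add(-15, Mul(-15, U)) (Function('V')(U) = Mul(Add(1, U), -15) = Add(-15, Mul(-15, U)))
Add(Function('V')(14), Add(Add(5, Mul(-5, -7)), -124)) = Add(Add(-15, Mul(-15, 14)), Add(Add(5, Mul(-5, -7)), -124)) = Add(Add(-15, -210), Add(Add(5, 35), -124)) = Add(-225, Add(40, -124)) = Add(-225, -84) = -309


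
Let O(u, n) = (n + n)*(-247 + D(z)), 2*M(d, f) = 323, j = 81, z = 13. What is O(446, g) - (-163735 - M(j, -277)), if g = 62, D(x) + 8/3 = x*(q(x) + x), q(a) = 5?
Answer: 971723/6 ≈ 1.6195e+5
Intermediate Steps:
M(d, f) = 323/2 (M(d, f) = (½)*323 = 323/2)
D(x) = -8/3 + x*(5 + x)
O(u, n) = -94*n/3 (O(u, n) = (n + n)*(-247 + (-8/3 + 13² + 5*13)) = (2*n)*(-247 + (-8/3 + 169 + 65)) = (2*n)*(-247 + 694/3) = (2*n)*(-47/3) = -94*n/3)
O(446, g) - (-163735 - M(j, -277)) = -94/3*62 - (-163735 - 1*323/2) = -5828/3 - (-163735 - 323/2) = -5828/3 - 1*(-327793/2) = -5828/3 + 327793/2 = 971723/6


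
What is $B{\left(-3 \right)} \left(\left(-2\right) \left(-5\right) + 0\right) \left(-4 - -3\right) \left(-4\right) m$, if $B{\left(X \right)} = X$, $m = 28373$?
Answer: $-3404760$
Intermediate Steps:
$B{\left(-3 \right)} \left(\left(-2\right) \left(-5\right) + 0\right) \left(-4 - -3\right) \left(-4\right) m = - 3 \left(\left(-2\right) \left(-5\right) + 0\right) \left(-4 - -3\right) \left(-4\right) 28373 = - 3 \left(10 + 0\right) \left(-4 + 3\right) \left(-4\right) 28373 = \left(-3\right) 10 \left(-1\right) \left(-4\right) 28373 = \left(-30\right) \left(-1\right) \left(-4\right) 28373 = 30 \left(-4\right) 28373 = \left(-120\right) 28373 = -3404760$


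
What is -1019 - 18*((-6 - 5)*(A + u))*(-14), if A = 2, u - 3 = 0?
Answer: -14879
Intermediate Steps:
u = 3 (u = 3 + 0 = 3)
-1019 - 18*((-6 - 5)*(A + u))*(-14) = -1019 - 18*((-6 - 5)*(2 + 3))*(-14) = -1019 - 18*(-11*5)*(-14) = -1019 - 18*(-55)*(-14) = -1019 - (-990)*(-14) = -1019 - 1*13860 = -1019 - 13860 = -14879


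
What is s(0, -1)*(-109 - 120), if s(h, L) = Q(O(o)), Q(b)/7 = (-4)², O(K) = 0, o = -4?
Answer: -25648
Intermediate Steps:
Q(b) = 112 (Q(b) = 7*(-4)² = 7*16 = 112)
s(h, L) = 112
s(0, -1)*(-109 - 120) = 112*(-109 - 120) = 112*(-229) = -25648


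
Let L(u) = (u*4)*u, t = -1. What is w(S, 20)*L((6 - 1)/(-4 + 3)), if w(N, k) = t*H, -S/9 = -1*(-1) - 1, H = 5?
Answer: -500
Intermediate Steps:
L(u) = 4*u² (L(u) = (4*u)*u = 4*u²)
S = 0 (S = -9*(-1*(-1) - 1) = -9*(1 - 1) = -9*0 = 0)
w(N, k) = -5 (w(N, k) = -1*5 = -5)
w(S, 20)*L((6 - 1)/(-4 + 3)) = -20*((6 - 1)/(-4 + 3))² = -20*(5/(-1))² = -20*(5*(-1))² = -20*(-5)² = -20*25 = -5*100 = -500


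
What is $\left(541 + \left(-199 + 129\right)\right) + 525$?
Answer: $996$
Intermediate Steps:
$\left(541 + \left(-199 + 129\right)\right) + 525 = \left(541 - 70\right) + 525 = 471 + 525 = 996$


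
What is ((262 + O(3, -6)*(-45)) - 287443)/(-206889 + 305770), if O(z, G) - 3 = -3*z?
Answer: -286911/98881 ≈ -2.9016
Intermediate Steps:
O(z, G) = 3 - 3*z
((262 + O(3, -6)*(-45)) - 287443)/(-206889 + 305770) = ((262 + (3 - 3*3)*(-45)) - 287443)/(-206889 + 305770) = ((262 + (3 - 9)*(-45)) - 287443)/98881 = ((262 - 6*(-45)) - 287443)*(1/98881) = ((262 + 270) - 287443)*(1/98881) = (532 - 287443)*(1/98881) = -286911*1/98881 = -286911/98881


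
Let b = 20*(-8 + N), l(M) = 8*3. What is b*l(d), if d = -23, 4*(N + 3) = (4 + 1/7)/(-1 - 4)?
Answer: -37656/7 ≈ -5379.4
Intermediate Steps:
N = -449/140 (N = -3 + ((4 + 1/7)/(-1 - 4))/4 = -3 + ((4 + 1/7)/(-5))/4 = -3 + ((29/7)*(-1/5))/4 = -3 + (1/4)*(-29/35) = -3 - 29/140 = -449/140 ≈ -3.2071)
l(M) = 24
b = -1569/7 (b = 20*(-8 - 449/140) = 20*(-1569/140) = -1569/7 ≈ -224.14)
b*l(d) = -1569/7*24 = -37656/7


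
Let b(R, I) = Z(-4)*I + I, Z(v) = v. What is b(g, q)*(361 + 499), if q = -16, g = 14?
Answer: 41280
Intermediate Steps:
b(R, I) = -3*I (b(R, I) = -4*I + I = -3*I)
b(g, q)*(361 + 499) = (-3*(-16))*(361 + 499) = 48*860 = 41280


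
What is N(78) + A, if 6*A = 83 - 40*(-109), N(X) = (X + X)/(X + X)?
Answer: 1483/2 ≈ 741.50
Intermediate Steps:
N(X) = 1 (N(X) = (2*X)/((2*X)) = (2*X)*(1/(2*X)) = 1)
A = 1481/2 (A = (83 - 40*(-109))/6 = (83 + 4360)/6 = (1/6)*4443 = 1481/2 ≈ 740.50)
N(78) + A = 1 + 1481/2 = 1483/2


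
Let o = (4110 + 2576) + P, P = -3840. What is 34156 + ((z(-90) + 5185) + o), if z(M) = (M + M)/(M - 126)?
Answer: 253127/6 ≈ 42188.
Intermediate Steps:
z(M) = 2*M/(-126 + M) (z(M) = (2*M)/(-126 + M) = 2*M/(-126 + M))
o = 2846 (o = (4110 + 2576) - 3840 = 6686 - 3840 = 2846)
34156 + ((z(-90) + 5185) + o) = 34156 + ((2*(-90)/(-126 - 90) + 5185) + 2846) = 34156 + ((2*(-90)/(-216) + 5185) + 2846) = 34156 + ((2*(-90)*(-1/216) + 5185) + 2846) = 34156 + ((⅚ + 5185) + 2846) = 34156 + (31115/6 + 2846) = 34156 + 48191/6 = 253127/6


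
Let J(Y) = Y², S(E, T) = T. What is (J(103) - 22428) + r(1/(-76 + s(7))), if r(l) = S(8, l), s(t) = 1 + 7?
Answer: -803693/68 ≈ -11819.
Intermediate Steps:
s(t) = 8
r(l) = l
(J(103) - 22428) + r(1/(-76 + s(7))) = (103² - 22428) + 1/(-76 + 8) = (10609 - 22428) + 1/(-68) = -11819 - 1/68 = -803693/68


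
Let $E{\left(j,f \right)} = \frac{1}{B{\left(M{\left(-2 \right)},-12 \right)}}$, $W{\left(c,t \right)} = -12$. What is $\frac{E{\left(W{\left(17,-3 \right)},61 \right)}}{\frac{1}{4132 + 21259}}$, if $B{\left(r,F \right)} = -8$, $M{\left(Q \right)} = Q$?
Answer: $- \frac{25391}{8} \approx -3173.9$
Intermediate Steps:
$E{\left(j,f \right)} = - \frac{1}{8}$ ($E{\left(j,f \right)} = \frac{1}{-8} = - \frac{1}{8}$)
$\frac{E{\left(W{\left(17,-3 \right)},61 \right)}}{\frac{1}{4132 + 21259}} = - \frac{1}{8 \frac{1}{4132 + 21259}} = - \frac{1}{8 \cdot \frac{1}{25391}} = - \frac{\frac{1}{\frac{1}{25391}}}{8} = \left(- \frac{1}{8}\right) 25391 = - \frac{25391}{8}$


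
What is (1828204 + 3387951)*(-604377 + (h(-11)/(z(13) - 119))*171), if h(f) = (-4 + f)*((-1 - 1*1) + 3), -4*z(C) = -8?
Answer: -40981326831480/13 ≈ -3.1524e+12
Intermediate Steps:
z(C) = 2 (z(C) = -1/4*(-8) = 2)
h(f) = -4 + f (h(f) = (-4 + f)*((-1 - 1) + 3) = (-4 + f)*(-2 + 3) = (-4 + f)*1 = -4 + f)
(1828204 + 3387951)*(-604377 + (h(-11)/(z(13) - 119))*171) = (1828204 + 3387951)*(-604377 + ((-4 - 11)/(2 - 119))*171) = 5216155*(-604377 + (-15/(-117))*171) = 5216155*(-604377 - 1/117*(-15)*171) = 5216155*(-604377 + (5/39)*171) = 5216155*(-604377 + 285/13) = 5216155*(-7856616/13) = -40981326831480/13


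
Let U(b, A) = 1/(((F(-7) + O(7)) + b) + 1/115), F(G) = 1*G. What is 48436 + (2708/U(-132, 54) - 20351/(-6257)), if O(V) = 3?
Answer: -230131821539/719555 ≈ -3.1983e+5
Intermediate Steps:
F(G) = G
U(b, A) = 1/(-459/115 + b) (U(b, A) = 1/(((-7 + 3) + b) + 1/115) = 1/((-4 + b) + 1/115) = 1/(-459/115 + b))
48436 + (2708/U(-132, 54) - 20351/(-6257)) = 48436 + (2708/((115/(-459 + 115*(-132)))) - 20351/(-6257)) = 48436 + (2708/((115/(-459 - 15180))) - 20351*(-1/6257)) = 48436 + (2708/((115/(-15639))) + 20351/6257) = 48436 + (2708/((115*(-1/15639))) + 20351/6257) = 48436 + (2708/(-115/15639) + 20351/6257) = 48436 + (2708*(-15639/115) + 20351/6257) = 48436 + (-42350412/115 + 20351/6257) = 48436 - 264984187519/719555 = -230131821539/719555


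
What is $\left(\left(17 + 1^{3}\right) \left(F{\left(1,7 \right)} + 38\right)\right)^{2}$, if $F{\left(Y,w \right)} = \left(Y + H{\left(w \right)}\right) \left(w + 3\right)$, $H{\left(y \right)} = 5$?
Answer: $3111696$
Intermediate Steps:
$F{\left(Y,w \right)} = \left(3 + w\right) \left(5 + Y\right)$ ($F{\left(Y,w \right)} = \left(Y + 5\right) \left(w + 3\right) = \left(5 + Y\right) \left(3 + w\right) = \left(3 + w\right) \left(5 + Y\right)$)
$\left(\left(17 + 1^{3}\right) \left(F{\left(1,7 \right)} + 38\right)\right)^{2} = \left(\left(17 + 1^{3}\right) \left(\left(15 + 3 \cdot 1 + 5 \cdot 7 + 1 \cdot 7\right) + 38\right)\right)^{2} = \left(\left(17 + 1\right) \left(\left(15 + 3 + 35 + 7\right) + 38\right)\right)^{2} = \left(18 \left(60 + 38\right)\right)^{2} = \left(18 \cdot 98\right)^{2} = 1764^{2} = 3111696$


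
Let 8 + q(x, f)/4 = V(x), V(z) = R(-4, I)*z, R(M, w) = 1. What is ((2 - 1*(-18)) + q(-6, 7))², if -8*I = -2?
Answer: 1296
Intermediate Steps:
I = ¼ (I = -⅛*(-2) = ¼ ≈ 0.25000)
V(z) = z (V(z) = 1*z = z)
q(x, f) = -32 + 4*x
((2 - 1*(-18)) + q(-6, 7))² = ((2 - 1*(-18)) + (-32 + 4*(-6)))² = ((2 + 18) + (-32 - 24))² = (20 - 56)² = (-36)² = 1296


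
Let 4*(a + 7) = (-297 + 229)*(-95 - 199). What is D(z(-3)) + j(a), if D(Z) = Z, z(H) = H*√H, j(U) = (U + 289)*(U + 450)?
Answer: 28728480 - 3*I*√3 ≈ 2.8728e+7 - 5.1962*I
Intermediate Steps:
a = 4991 (a = -7 + ((-297 + 229)*(-95 - 199))/4 = -7 + (-68*(-294))/4 = -7 + (¼)*19992 = -7 + 4998 = 4991)
j(U) = (289 + U)*(450 + U)
z(H) = H^(3/2)
D(z(-3)) + j(a) = (-3)^(3/2) + (130050 + 4991² + 739*4991) = -3*I*√3 + (130050 + 24910081 + 3688349) = -3*I*√3 + 28728480 = 28728480 - 3*I*√3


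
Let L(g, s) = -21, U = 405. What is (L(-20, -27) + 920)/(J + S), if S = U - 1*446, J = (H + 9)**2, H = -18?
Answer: 899/40 ≈ 22.475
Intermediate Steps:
J = 81 (J = (-18 + 9)**2 = (-9)**2 = 81)
S = -41 (S = 405 - 1*446 = 405 - 446 = -41)
(L(-20, -27) + 920)/(J + S) = (-21 + 920)/(81 - 41) = 899/40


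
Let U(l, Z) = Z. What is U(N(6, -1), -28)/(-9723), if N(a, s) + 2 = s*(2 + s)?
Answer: 4/1389 ≈ 0.0028798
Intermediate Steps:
N(a, s) = -2 + s*(2 + s)
U(N(6, -1), -28)/(-9723) = -28/(-9723) = -28*(-1/9723) = 4/1389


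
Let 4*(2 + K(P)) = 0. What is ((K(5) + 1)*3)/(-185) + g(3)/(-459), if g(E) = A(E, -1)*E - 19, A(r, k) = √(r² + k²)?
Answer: 4892/84915 - √10/153 ≈ 0.036942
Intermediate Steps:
A(r, k) = √(k² + r²)
g(E) = -19 + E*√(1 + E²) (g(E) = √((-1)² + E²)*E - 19 = √(1 + E²)*E - 19 = E*√(1 + E²) - 19 = -19 + E*√(1 + E²))
K(P) = -2 (K(P) = -2 + (¼)*0 = -2 + 0 = -2)
((K(5) + 1)*3)/(-185) + g(3)/(-459) = ((-2 + 1)*3)/(-185) + (-19 + 3*√(1 + 3²))/(-459) = -1*3*(-1/185) + (-19 + 3*√(1 + 9))*(-1/459) = -3*(-1/185) + (-19 + 3*√10)*(-1/459) = 3/185 + (19/459 - √10/153) = 4892/84915 - √10/153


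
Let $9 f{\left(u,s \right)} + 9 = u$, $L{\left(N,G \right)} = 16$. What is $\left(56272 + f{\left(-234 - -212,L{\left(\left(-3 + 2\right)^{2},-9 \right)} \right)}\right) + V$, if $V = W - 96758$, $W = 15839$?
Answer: $- \frac{221854}{9} \approx -24650.0$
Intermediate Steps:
$f{\left(u,s \right)} = -1 + \frac{u}{9}$
$V = -80919$ ($V = 15839 - 96758 = -80919$)
$\left(56272 + f{\left(-234 - -212,L{\left(\left(-3 + 2\right)^{2},-9 \right)} \right)}\right) + V = \left(56272 + \left(-1 + \frac{-234 - -212}{9}\right)\right) - 80919 = \left(56272 + \left(-1 + \frac{-234 + 212}{9}\right)\right) - 80919 = \left(56272 + \left(-1 + \frac{1}{9} \left(-22\right)\right)\right) - 80919 = \left(56272 - \frac{31}{9}\right) - 80919 = \frac{506417}{9} - 80919 = - \frac{221854}{9}$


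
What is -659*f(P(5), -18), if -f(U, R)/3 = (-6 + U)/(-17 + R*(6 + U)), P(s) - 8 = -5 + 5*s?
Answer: -43494/629 ≈ -69.148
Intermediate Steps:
P(s) = 3 + 5*s (P(s) = 8 + (-5 + 5*s) = 3 + 5*s)
f(U, R) = -3*(-6 + U)/(-17 + R*(6 + U))
-659*f(P(5), -18) = -1977*(6 - (3 + 5*5))/(-17 + 6*(-18) - 18*(3 + 5*5)) = -1977*(6 - (3 + 25))/(-17 - 108 - 18*(3 + 25)) = -1977*(6 - 1*28)/(-17 - 108 - 18*28) = -1977*(6 - 28)/(-17 - 108 - 504) = -1977*(-22)/(-629) = -1977*(-1)*(-22)/629 = -659*66/629 = -43494/629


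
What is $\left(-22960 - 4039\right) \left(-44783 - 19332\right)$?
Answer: $1731040885$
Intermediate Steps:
$\left(-22960 - 4039\right) \left(-44783 - 19332\right) = \left(-26999\right) \left(-64115\right) = 1731040885$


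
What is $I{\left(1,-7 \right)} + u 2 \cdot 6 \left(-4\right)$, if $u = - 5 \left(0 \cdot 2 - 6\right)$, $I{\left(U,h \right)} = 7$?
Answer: $-1433$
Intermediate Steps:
$u = 30$ ($u = - 5 \left(0 - 6\right) = \left(-5\right) \left(-6\right) = 30$)
$I{\left(1,-7 \right)} + u 2 \cdot 6 \left(-4\right) = 7 + 30 \cdot 2 \cdot 6 \left(-4\right) = 7 + 30 \cdot 12 \left(-4\right) = 7 + 30 \left(-48\right) = 7 - 1440 = -1433$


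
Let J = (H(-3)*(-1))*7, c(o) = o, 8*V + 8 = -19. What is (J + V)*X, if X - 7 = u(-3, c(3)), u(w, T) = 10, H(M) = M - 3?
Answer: 5253/8 ≈ 656.63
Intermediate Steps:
V = -27/8 (V = -1 + (1/8)*(-19) = -1 - 19/8 = -27/8 ≈ -3.3750)
H(M) = -3 + M
X = 17 (X = 7 + 10 = 17)
J = 42 (J = ((-3 - 3)*(-1))*7 = -6*(-1)*7 = 6*7 = 42)
(J + V)*X = (42 - 27/8)*17 = (309/8)*17 = 5253/8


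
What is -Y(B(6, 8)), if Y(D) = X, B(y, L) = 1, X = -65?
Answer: 65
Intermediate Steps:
Y(D) = -65
-Y(B(6, 8)) = -1*(-65) = 65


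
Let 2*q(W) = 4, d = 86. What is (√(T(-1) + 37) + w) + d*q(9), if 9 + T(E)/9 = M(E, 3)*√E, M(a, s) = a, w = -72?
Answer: 100 + √(-44 - 9*I) ≈ 100.67 - 6.6675*I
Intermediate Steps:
q(W) = 2 (q(W) = (½)*4 = 2)
T(E) = -81 + 9*E^(3/2) (T(E) = -81 + 9*(E*√E) = -81 + 9*E^(3/2))
(√(T(-1) + 37) + w) + d*q(9) = (√((-81 + 9*(-1)^(3/2)) + 37) - 72) + 86*2 = (√((-81 + 9*(-I)) + 37) - 72) + 172 = (√((-81 - 9*I) + 37) - 72) + 172 = (√(-44 - 9*I) - 72) + 172 = (-72 + √(-44 - 9*I)) + 172 = 100 + √(-44 - 9*I)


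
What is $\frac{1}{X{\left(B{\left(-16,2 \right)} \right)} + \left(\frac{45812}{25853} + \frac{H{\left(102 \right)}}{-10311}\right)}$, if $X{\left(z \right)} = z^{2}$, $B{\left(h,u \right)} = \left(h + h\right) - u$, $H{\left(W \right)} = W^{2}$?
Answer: $\frac{88856761}{102786213356} \approx 0.00086448$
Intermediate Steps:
$B{\left(h,u \right)} = - u + 2 h$ ($B{\left(h,u \right)} = 2 h - u = - u + 2 h$)
$\frac{1}{X{\left(B{\left(-16,2 \right)} \right)} + \left(\frac{45812}{25853} + \frac{H{\left(102 \right)}}{-10311}\right)} = \frac{1}{\left(\left(-1\right) 2 + 2 \left(-16\right)\right)^{2} + \left(\frac{45812}{25853} + \frac{102^{2}}{-10311}\right)} = \frac{1}{\left(-2 - 32\right)^{2} + \left(45812 \cdot \frac{1}{25853} + 10404 \left(- \frac{1}{10311}\right)\right)} = \frac{1}{\left(-34\right)^{2} + \left(\frac{45812}{25853} - \frac{3468}{3437}\right)} = \frac{1}{1156 + \frac{67797640}{88856761}} = \frac{1}{\frac{102786213356}{88856761}} = \frac{88856761}{102786213356}$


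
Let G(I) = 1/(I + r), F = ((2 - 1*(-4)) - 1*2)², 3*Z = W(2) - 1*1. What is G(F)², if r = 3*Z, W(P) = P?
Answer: 1/289 ≈ 0.0034602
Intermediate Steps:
Z = ⅓ (Z = (2 - 1*1)/3 = (2 - 1)/3 = (⅓)*1 = ⅓ ≈ 0.33333)
r = 1 (r = 3*(⅓) = 1)
F = 16 (F = ((2 + 4) - 2)² = (6 - 2)² = 4² = 16)
G(I) = 1/(1 + I) (G(I) = 1/(I + 1) = 1/(1 + I))
G(F)² = (1/(1 + 16))² = (1/17)² = 1/289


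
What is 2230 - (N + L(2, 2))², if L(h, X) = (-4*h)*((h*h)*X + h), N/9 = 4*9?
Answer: -57306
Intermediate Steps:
N = 324 (N = 9*(4*9) = 9*36 = 324)
L(h, X) = -4*h*(h + X*h²) (L(h, X) = (-4*h)*(h²*X + h) = (-4*h)*(X*h² + h) = (-4*h)*(h + X*h²) = -4*h*(h + X*h²))
2230 - (N + L(2, 2))² = 2230 - (324 + 4*2²*(-1 - 1*2*2))² = 2230 - (324 + 4*4*(-1 - 4))² = 2230 - (324 + 4*4*(-5))² = 2230 - (324 - 80)² = 2230 - 1*244² = 2230 - 1*59536 = 2230 - 59536 = -57306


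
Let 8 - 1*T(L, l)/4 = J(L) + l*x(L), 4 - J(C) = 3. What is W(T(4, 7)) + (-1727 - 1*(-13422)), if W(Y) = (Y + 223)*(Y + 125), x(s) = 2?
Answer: 30610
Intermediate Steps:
J(C) = 1 (J(C) = 4 - 1*3 = 4 - 3 = 1)
T(L, l) = 28 - 8*l (T(L, l) = 32 - 4*(1 + l*2) = 32 - 4*(1 + 2*l) = 32 + (-4 - 8*l) = 28 - 8*l)
W(Y) = (125 + Y)*(223 + Y) (W(Y) = (223 + Y)*(125 + Y) = (125 + Y)*(223 + Y))
W(T(4, 7)) + (-1727 - 1*(-13422)) = (27875 + (28 - 8*7)**2 + 348*(28 - 8*7)) + (-1727 - 1*(-13422)) = (27875 + (28 - 56)**2 + 348*(28 - 56)) + (-1727 + 13422) = (27875 + (-28)**2 + 348*(-28)) + 11695 = (27875 + 784 - 9744) + 11695 = 18915 + 11695 = 30610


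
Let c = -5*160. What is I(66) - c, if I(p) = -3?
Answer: 797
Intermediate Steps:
c = -800
I(66) - c = -3 - 1*(-800) = -3 + 800 = 797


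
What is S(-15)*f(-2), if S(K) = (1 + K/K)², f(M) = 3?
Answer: 12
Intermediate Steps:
S(K) = 4 (S(K) = (1 + 1)² = 2² = 4)
S(-15)*f(-2) = 4*3 = 12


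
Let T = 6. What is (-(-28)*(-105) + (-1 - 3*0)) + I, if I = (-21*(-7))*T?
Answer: -2059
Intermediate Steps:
I = 882 (I = -21*(-7)*6 = 147*6 = 882)
(-(-28)*(-105) + (-1 - 3*0)) + I = (-(-28)*(-105) + (-1 - 3*0)) + 882 = (-28*105 + (-1 + 0)) + 882 = (-2940 - 1) + 882 = -2941 + 882 = -2059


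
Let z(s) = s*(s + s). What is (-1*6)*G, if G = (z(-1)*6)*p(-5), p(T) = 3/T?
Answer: 216/5 ≈ 43.200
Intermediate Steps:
z(s) = 2*s² (z(s) = s*(2*s) = 2*s²)
G = -36/5 (G = ((2*(-1)²)*6)*(3/(-5)) = ((2*1)*6)*(3*(-⅕)) = (2*6)*(-⅗) = 12*(-⅗) = -36/5 ≈ -7.2000)
(-1*6)*G = -1*6*(-36/5) = -6*(-36/5) = 216/5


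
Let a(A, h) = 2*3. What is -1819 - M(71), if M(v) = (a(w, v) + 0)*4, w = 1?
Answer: -1843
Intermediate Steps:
a(A, h) = 6
M(v) = 24 (M(v) = (6 + 0)*4 = 6*4 = 24)
-1819 - M(71) = -1819 - 1*24 = -1819 - 24 = -1843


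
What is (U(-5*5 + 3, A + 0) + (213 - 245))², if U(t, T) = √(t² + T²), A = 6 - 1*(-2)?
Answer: 1572 - 128*√137 ≈ 73.798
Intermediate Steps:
A = 8 (A = 6 + 2 = 8)
U(t, T) = √(T² + t²)
(U(-5*5 + 3, A + 0) + (213 - 245))² = (√((8 + 0)² + (-5*5 + 3)²) + (213 - 245))² = (√(8² + (-25 + 3)²) - 32)² = (√(64 + (-22)²) - 32)² = (√(64 + 484) - 32)² = (√548 - 32)² = (2*√137 - 32)² = (-32 + 2*√137)²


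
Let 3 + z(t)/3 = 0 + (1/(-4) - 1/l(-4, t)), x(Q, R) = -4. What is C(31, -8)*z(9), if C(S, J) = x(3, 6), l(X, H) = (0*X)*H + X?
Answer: 36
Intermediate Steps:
l(X, H) = X (l(X, H) = 0*H + X = 0 + X = X)
C(S, J) = -4
z(t) = -9 (z(t) = -9 + 3*(0 + (1/(-4) - 1/(-4))) = -9 + 3*(0 + (1*(-¼) - 1*(-¼))) = -9 + 3*(0 + (-¼ + ¼)) = -9 + 3*(0 + 0) = -9 + 3*0 = -9 + 0 = -9)
C(31, -8)*z(9) = -4*(-9) = 36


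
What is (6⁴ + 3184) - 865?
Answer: 3615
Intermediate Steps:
(6⁴ + 3184) - 865 = (1296 + 3184) - 865 = 4480 - 865 = 3615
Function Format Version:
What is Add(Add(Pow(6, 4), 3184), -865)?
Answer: 3615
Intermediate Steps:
Add(Add(Pow(6, 4), 3184), -865) = Add(Add(1296, 3184), -865) = Add(4480, -865) = 3615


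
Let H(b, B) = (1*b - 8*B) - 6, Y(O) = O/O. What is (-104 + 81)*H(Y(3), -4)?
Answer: -621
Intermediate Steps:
Y(O) = 1
H(b, B) = -6 + b - 8*B (H(b, B) = (b - 8*B) - 6 = -6 + b - 8*B)
(-104 + 81)*H(Y(3), -4) = (-104 + 81)*(-6 + 1 - 8*(-4)) = -23*(-6 + 1 + 32) = -23*27 = -621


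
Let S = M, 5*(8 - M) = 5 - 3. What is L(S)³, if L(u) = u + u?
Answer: 438976/125 ≈ 3511.8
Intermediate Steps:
M = 38/5 (M = 8 - (5 - 3)/5 = 8 - ⅕*2 = 8 - ⅖ = 38/5 ≈ 7.6000)
S = 38/5 ≈ 7.6000
L(u) = 2*u
L(S)³ = (2*(38/5))³ = (76/5)³ = 438976/125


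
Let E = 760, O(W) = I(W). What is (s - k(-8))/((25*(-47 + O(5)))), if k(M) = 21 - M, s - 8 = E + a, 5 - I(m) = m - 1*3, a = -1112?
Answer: 373/1100 ≈ 0.33909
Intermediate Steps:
I(m) = 8 - m (I(m) = 5 - (m - 1*3) = 5 - (m - 3) = 5 - (-3 + m) = 5 + (3 - m) = 8 - m)
O(W) = 8 - W
s = -344 (s = 8 + (760 - 1112) = 8 - 352 = -344)
(s - k(-8))/((25*(-47 + O(5)))) = (-344 - (21 - 1*(-8)))/((25*(-47 + (8 - 1*5)))) = (-344 - (21 + 8))/((25*(-47 + (8 - 5)))) = (-344 - 1*29)/((25*(-47 + 3))) = (-344 - 29)/((25*(-44))) = -373/(-1100) = -373*(-1/1100) = 373/1100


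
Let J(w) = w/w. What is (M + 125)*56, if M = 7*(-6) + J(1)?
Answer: 4704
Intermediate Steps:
J(w) = 1
M = -41 (M = 7*(-6) + 1 = -42 + 1 = -41)
(M + 125)*56 = (-41 + 125)*56 = 84*56 = 4704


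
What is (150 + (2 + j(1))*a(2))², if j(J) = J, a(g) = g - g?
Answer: 22500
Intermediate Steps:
a(g) = 0
(150 + (2 + j(1))*a(2))² = (150 + (2 + 1)*0)² = (150 + 3*0)² = (150 + 0)² = 150² = 22500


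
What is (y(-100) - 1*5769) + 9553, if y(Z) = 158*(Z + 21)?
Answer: -8698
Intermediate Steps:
y(Z) = 3318 + 158*Z (y(Z) = 158*(21 + Z) = 3318 + 158*Z)
(y(-100) - 1*5769) + 9553 = ((3318 + 158*(-100)) - 1*5769) + 9553 = ((3318 - 15800) - 5769) + 9553 = (-12482 - 5769) + 9553 = -18251 + 9553 = -8698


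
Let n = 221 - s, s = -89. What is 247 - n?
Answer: -63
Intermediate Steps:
n = 310 (n = 221 - 1*(-89) = 221 + 89 = 310)
247 - n = 247 - 1*310 = 247 - 310 = -63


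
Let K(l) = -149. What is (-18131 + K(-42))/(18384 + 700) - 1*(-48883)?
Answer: 233216223/4771 ≈ 48882.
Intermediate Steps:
(-18131 + K(-42))/(18384 + 700) - 1*(-48883) = (-18131 - 149)/(18384 + 700) - 1*(-48883) = -18280/19084 + 48883 = -18280*1/19084 + 48883 = -4570/4771 + 48883 = 233216223/4771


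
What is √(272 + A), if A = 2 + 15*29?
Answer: √709 ≈ 26.627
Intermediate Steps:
A = 437 (A = 2 + 435 = 437)
√(272 + A) = √(272 + 437) = √709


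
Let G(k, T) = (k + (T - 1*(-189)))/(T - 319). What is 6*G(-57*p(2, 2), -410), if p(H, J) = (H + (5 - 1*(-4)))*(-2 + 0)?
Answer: -2066/243 ≈ -8.5021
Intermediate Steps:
p(H, J) = -18 - 2*H (p(H, J) = (H + (5 + 4))*(-2) = (H + 9)*(-2) = (9 + H)*(-2) = -18 - 2*H)
G(k, T) = (189 + T + k)/(-319 + T) (G(k, T) = (k + (T + 189))/(-319 + T) = (k + (189 + T))/(-319 + T) = (189 + T + k)/(-319 + T))
6*G(-57*p(2, 2), -410) = 6*((189 - 410 - 57*(-18 - 2*2))/(-319 - 410)) = 6*((189 - 410 - 57*(-18 - 4))/(-729)) = 6*(-(189 - 410 - 57*(-22))/729) = 6*(-(189 - 410 + 1254)/729) = 6*(-1/729*1033) = 6*(-1033/729) = -2066/243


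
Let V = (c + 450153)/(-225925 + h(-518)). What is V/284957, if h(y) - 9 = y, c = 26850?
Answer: -159001/21507984446 ≈ -7.3926e-6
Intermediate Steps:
h(y) = 9 + y
V = -159001/75478 (V = (26850 + 450153)/(-225925 + (9 - 518)) = 477003/(-225925 - 509) = 477003/(-226434) = 477003*(-1/226434) = -159001/75478 ≈ -2.1066)
V/284957 = -159001/75478/284957 = -159001/75478*1/284957 = -159001/21507984446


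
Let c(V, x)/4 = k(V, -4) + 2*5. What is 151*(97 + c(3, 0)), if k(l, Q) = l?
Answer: 22499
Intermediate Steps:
c(V, x) = 40 + 4*V (c(V, x) = 4*(V + 2*5) = 4*(V + 10) = 4*(10 + V) = 40 + 4*V)
151*(97 + c(3, 0)) = 151*(97 + (40 + 4*3)) = 151*(97 + (40 + 12)) = 151*(97 + 52) = 151*149 = 22499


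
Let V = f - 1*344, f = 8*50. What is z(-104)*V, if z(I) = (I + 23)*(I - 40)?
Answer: 653184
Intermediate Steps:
f = 400
z(I) = (-40 + I)*(23 + I) (z(I) = (23 + I)*(-40 + I) = (-40 + I)*(23 + I))
V = 56 (V = 400 - 1*344 = 400 - 344 = 56)
z(-104)*V = (-920 + (-104)² - 17*(-104))*56 = (-920 + 10816 + 1768)*56 = 11664*56 = 653184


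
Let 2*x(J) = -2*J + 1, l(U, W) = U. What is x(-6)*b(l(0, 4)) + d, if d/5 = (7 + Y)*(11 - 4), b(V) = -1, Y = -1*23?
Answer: -1133/2 ≈ -566.50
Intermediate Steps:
Y = -23
d = -560 (d = 5*((7 - 23)*(11 - 4)) = 5*(-16*7) = 5*(-112) = -560)
x(J) = ½ - J (x(J) = (-2*J + 1)/2 = (1 - 2*J)/2 = ½ - J)
x(-6)*b(l(0, 4)) + d = (½ - 1*(-6))*(-1) - 560 = (½ + 6)*(-1) - 560 = (13/2)*(-1) - 560 = -13/2 - 560 = -1133/2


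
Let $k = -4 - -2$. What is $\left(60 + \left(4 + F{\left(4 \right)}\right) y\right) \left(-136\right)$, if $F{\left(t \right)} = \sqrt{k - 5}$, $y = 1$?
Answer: $-8704 - 136 i \sqrt{7} \approx -8704.0 - 359.82 i$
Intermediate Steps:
$k = -2$ ($k = -4 + 2 = -2$)
$F{\left(t \right)} = i \sqrt{7}$ ($F{\left(t \right)} = \sqrt{-2 - 5} = \sqrt{-7} = i \sqrt{7}$)
$\left(60 + \left(4 + F{\left(4 \right)}\right) y\right) \left(-136\right) = \left(60 + \left(4 + i \sqrt{7}\right) 1\right) \left(-136\right) = \left(60 + \left(4 + i \sqrt{7}\right)\right) \left(-136\right) = \left(64 + i \sqrt{7}\right) \left(-136\right) = -8704 - 136 i \sqrt{7}$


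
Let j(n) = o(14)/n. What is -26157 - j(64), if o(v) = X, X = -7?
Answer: -1674041/64 ≈ -26157.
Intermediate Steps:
o(v) = -7
j(n) = -7/n
-26157 - j(64) = -26157 - (-7)/64 = -26157 - 1*(-7/64) = -26157 + 7/64 = -1674041/64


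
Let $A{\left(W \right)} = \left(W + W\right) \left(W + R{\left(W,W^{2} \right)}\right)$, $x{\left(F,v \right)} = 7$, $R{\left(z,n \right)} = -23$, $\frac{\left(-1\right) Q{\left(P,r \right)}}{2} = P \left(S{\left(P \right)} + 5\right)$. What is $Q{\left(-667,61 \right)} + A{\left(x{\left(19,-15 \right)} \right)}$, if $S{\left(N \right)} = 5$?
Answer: $13116$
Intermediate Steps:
$Q{\left(P,r \right)} = - 20 P$ ($Q{\left(P,r \right)} = - 2 P \left(5 + 5\right) = - 2 P 10 = - 2 \cdot 10 P = - 20 P$)
$A{\left(W \right)} = 2 W \left(-23 + W\right)$ ($A{\left(W \right)} = \left(W + W\right) \left(W - 23\right) = 2 W \left(-23 + W\right)$)
$Q{\left(-667,61 \right)} + A{\left(x{\left(19,-15 \right)} \right)} = \left(-20\right) \left(-667\right) + 2 \cdot 7 \left(-23 + 7\right) = 13340 + 2 \cdot 7 \left(-16\right) = 13340 - 224 = 13116$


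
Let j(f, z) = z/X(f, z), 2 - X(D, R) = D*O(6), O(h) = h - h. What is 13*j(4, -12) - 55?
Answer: -133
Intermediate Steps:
O(h) = 0
X(D, R) = 2 (X(D, R) = 2 - D*0 = 2 - 1*0 = 2 + 0 = 2)
j(f, z) = z/2
13*j(4, -12) - 55 = 13*((½)*(-12)) - 55 = 13*(-6) - 55 = -78 - 55 = -133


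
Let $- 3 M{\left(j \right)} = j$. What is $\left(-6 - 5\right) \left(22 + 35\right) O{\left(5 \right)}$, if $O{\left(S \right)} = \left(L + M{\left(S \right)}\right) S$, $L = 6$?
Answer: $-13585$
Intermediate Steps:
$M{\left(j \right)} = - \frac{j}{3}$
$O{\left(S \right)} = S \left(6 - \frac{S}{3}\right)$ ($O{\left(S \right)} = \left(6 - \frac{S}{3}\right) S = S \left(6 - \frac{S}{3}\right)$)
$\left(-6 - 5\right) \left(22 + 35\right) O{\left(5 \right)} = \left(-6 - 5\right) \left(22 + 35\right) \frac{1}{3} \cdot 5 \left(18 - 5\right) = \left(-11\right) 57 \cdot \frac{1}{3} \cdot 5 \left(18 - 5\right) = - 627 \cdot \frac{1}{3} \cdot 5 \cdot 13 = \left(-627\right) \frac{65}{3} = -13585$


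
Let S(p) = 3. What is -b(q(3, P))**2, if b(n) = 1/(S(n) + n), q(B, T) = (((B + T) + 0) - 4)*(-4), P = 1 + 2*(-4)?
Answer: -1/1225 ≈ -0.00081633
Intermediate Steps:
P = -7 (P = 1 - 8 = -7)
q(B, T) = 16 - 4*B - 4*T (q(B, T) = ((B + T) - 4)*(-4) = (-4 + B + T)*(-4) = 16 - 4*B - 4*T)
b(n) = 1/(3 + n)
-b(q(3, P))**2 = -(1/(3 + (16 - 4*3 - 4*(-7))))**2 = -(1/(3 + (16 - 12 + 28)))**2 = -(1/(3 + 32))**2 = -(1/35)**2 = -1*1/1225 = -1/1225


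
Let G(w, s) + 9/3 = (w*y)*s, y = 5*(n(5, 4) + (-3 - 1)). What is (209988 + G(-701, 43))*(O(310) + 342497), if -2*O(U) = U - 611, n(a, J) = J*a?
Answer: -1508646104225/2 ≈ -7.5432e+11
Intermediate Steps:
O(U) = 611/2 - U/2 (O(U) = -(U - 611)/2 = -(-611 + U)/2 = 611/2 - U/2)
y = 80 (y = 5*(4*5 + (-3 - 1)) = 5*(20 - 4) = 5*16 = 80)
G(w, s) = -3 + 80*s*w (G(w, s) = -3 + (w*80)*s = -3 + (80*w)*s = -3 + 80*s*w)
(209988 + G(-701, 43))*(O(310) + 342497) = (209988 + (-3 + 80*43*(-701)))*((611/2 - ½*310) + 342497) = (209988 + (-3 - 2411440))*((611/2 - 155) + 342497) = (209988 - 2411443)*(301/2 + 342497) = -2201455*685295/2 = -1508646104225/2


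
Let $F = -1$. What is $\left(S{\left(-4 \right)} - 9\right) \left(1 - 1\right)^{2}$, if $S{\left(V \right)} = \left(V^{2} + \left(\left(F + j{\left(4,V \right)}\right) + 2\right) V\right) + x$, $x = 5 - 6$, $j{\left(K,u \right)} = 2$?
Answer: $0$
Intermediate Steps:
$x = -1$ ($x = 5 - 6 = -1$)
$S{\left(V \right)} = -1 + V^{2} + 3 V$ ($S{\left(V \right)} = \left(V^{2} + \left(\left(-1 + 2\right) + 2\right) V\right) - 1 = \left(V^{2} + \left(1 + 2\right) V\right) - 1 = \left(V^{2} + 3 V\right) - 1 = -1 + V^{2} + 3 V$)
$\left(S{\left(-4 \right)} - 9\right) \left(1 - 1\right)^{2} = \left(\left(-1 + \left(-4\right)^{2} + 3 \left(-4\right)\right) - 9\right) \left(1 - 1\right)^{2} = \left(\left(-1 + 16 - 12\right) - 9\right) 0^{2} = \left(3 - 9\right) 0 = \left(-6\right) 0 = 0$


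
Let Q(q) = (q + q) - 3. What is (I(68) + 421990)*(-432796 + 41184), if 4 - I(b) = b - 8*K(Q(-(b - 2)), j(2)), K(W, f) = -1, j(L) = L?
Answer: -165228151816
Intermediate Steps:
Q(q) = -3 + 2*q (Q(q) = 2*q - 3 = -3 + 2*q)
I(b) = -4 - b (I(b) = 4 - (b - 8*(-1)) = 4 - (b + 8) = 4 - (8 + b) = 4 + (-8 - b) = -4 - b)
(I(68) + 421990)*(-432796 + 41184) = ((-4 - 1*68) + 421990)*(-432796 + 41184) = ((-4 - 68) + 421990)*(-391612) = (-72 + 421990)*(-391612) = 421918*(-391612) = -165228151816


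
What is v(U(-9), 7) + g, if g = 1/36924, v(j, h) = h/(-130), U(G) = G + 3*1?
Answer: -129169/2400060 ≈ -0.053819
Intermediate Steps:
U(G) = 3 + G (U(G) = G + 3 = 3 + G)
v(j, h) = -h/130 (v(j, h) = h*(-1/130) = -h/130)
g = 1/36924 ≈ 2.7083e-5
v(U(-9), 7) + g = -1/130*7 + 1/36924 = -7/130 + 1/36924 = -129169/2400060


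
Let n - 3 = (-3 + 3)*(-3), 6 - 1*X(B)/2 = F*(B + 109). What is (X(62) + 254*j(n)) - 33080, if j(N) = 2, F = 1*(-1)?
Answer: -32218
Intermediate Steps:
F = -1
X(B) = 230 + 2*B (X(B) = 12 - (-2)*(B + 109) = 12 - (-2)*(109 + B) = 12 - 2*(-109 - B) = 12 + (218 + 2*B) = 230 + 2*B)
n = 3 (n = 3 + (-3 + 3)*(-3) = 3 + 0*(-3) = 3 + 0 = 3)
(X(62) + 254*j(n)) - 33080 = ((230 + 2*62) + 254*2) - 33080 = ((230 + 124) + 508) - 33080 = (354 + 508) - 33080 = 862 - 33080 = -32218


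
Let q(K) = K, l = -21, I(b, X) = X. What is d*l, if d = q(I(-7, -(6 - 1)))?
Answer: 105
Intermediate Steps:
d = -5 (d = -(6 - 1) = -1*5 = -5)
d*l = -5*(-21) = 105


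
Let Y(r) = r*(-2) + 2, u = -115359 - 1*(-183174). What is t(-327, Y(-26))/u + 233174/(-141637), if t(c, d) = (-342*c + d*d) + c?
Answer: 131278547/3201704385 ≈ 0.041003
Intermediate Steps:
u = 67815 (u = -115359 + 183174 = 67815)
Y(r) = 2 - 2*r (Y(r) = -2*r + 2 = 2 - 2*r)
t(c, d) = d**2 - 341*c (t(c, d) = (-342*c + d**2) + c = (d**2 - 342*c) + c = d**2 - 341*c)
t(-327, Y(-26))/u + 233174/(-141637) = ((2 - 2*(-26))**2 - 341*(-327))/67815 + 233174/(-141637) = ((2 + 52)**2 + 111507)*(1/67815) + 233174*(-1/141637) = (54**2 + 111507)*(1/67815) - 233174/141637 = (2916 + 111507)*(1/67815) - 233174/141637 = 114423*(1/67815) - 233174/141637 = 38141/22605 - 233174/141637 = 131278547/3201704385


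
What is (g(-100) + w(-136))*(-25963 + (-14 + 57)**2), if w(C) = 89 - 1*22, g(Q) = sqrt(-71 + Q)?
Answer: -1615638 - 72342*I*sqrt(19) ≈ -1.6156e+6 - 3.1533e+5*I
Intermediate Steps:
w(C) = 67 (w(C) = 89 - 22 = 67)
(g(-100) + w(-136))*(-25963 + (-14 + 57)**2) = (sqrt(-71 - 100) + 67)*(-25963 + (-14 + 57)**2) = (sqrt(-171) + 67)*(-25963 + 43**2) = (3*I*sqrt(19) + 67)*(-25963 + 1849) = (67 + 3*I*sqrt(19))*(-24114) = -1615638 - 72342*I*sqrt(19)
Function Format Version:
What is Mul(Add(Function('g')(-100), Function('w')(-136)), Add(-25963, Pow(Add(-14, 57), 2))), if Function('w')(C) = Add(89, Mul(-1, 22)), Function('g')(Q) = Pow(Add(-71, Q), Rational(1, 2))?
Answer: Add(-1615638, Mul(-72342, I, Pow(19, Rational(1, 2)))) ≈ Add(-1.6156e+6, Mul(-3.1533e+5, I))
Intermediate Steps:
Function('w')(C) = 67 (Function('w')(C) = Add(89, -22) = 67)
Mul(Add(Function('g')(-100), Function('w')(-136)), Add(-25963, Pow(Add(-14, 57), 2))) = Mul(Add(Pow(Add(-71, -100), Rational(1, 2)), 67), Add(-25963, Pow(Add(-14, 57), 2))) = Mul(Add(Pow(-171, Rational(1, 2)), 67), Add(-25963, Pow(43, 2))) = Mul(Add(Mul(3, I, Pow(19, Rational(1, 2))), 67), Add(-25963, 1849)) = Mul(Add(67, Mul(3, I, Pow(19, Rational(1, 2)))), -24114) = Add(-1615638, Mul(-72342, I, Pow(19, Rational(1, 2))))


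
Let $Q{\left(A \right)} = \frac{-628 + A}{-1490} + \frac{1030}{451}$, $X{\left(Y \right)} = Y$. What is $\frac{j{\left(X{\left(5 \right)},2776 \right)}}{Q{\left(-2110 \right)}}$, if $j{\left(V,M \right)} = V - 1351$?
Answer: $- \frac{452249270}{1384769} \approx -326.59$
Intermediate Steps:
$Q{\left(A \right)} = \frac{908964}{335995} - \frac{A}{1490}$ ($Q{\left(A \right)} = \left(-628 + A\right) \left(- \frac{1}{1490}\right) + 1030 \cdot \frac{1}{451} = \left(\frac{314}{745} - \frac{A}{1490}\right) + \frac{1030}{451} = \frac{908964}{335995} - \frac{A}{1490}$)
$j{\left(V,M \right)} = -1351 + V$
$\frac{j{\left(X{\left(5 \right)},2776 \right)}}{Q{\left(-2110 \right)}} = \frac{-1351 + 5}{\frac{908964}{335995} - - \frac{211}{149}} = - \frac{1346}{\frac{908964}{335995} + \frac{211}{149}} = - \frac{1346}{\frac{1384769}{335995}} = \left(-1346\right) \frac{335995}{1384769} = - \frac{452249270}{1384769}$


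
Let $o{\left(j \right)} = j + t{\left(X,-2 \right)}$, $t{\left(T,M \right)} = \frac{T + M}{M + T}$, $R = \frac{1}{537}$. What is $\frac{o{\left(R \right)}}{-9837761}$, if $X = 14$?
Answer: $- \frac{538}{5282877657} \approx -1.0184 \cdot 10^{-7}$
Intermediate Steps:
$R = \frac{1}{537} \approx 0.0018622$
$t{\left(T,M \right)} = 1$ ($t{\left(T,M \right)} = \frac{M + T}{M + T} = 1$)
$o{\left(j \right)} = 1 + j$ ($o{\left(j \right)} = j + 1 = 1 + j$)
$\frac{o{\left(R \right)}}{-9837761} = \frac{1 + \frac{1}{537}}{-9837761} = \frac{538}{537} \left(- \frac{1}{9837761}\right) = - \frac{538}{5282877657}$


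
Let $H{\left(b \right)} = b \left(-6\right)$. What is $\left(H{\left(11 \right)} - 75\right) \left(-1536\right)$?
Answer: $216576$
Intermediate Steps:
$H{\left(b \right)} = - 6 b$
$\left(H{\left(11 \right)} - 75\right) \left(-1536\right) = \left(\left(-6\right) 11 - 75\right) \left(-1536\right) = \left(-66 - 75\right) \left(-1536\right) = \left(-141\right) \left(-1536\right) = 216576$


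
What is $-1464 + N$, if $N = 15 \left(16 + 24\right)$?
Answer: $-864$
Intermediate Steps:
$N = 600$ ($N = 15 \cdot 40 = 600$)
$-1464 + N = -1464 + 600 = -864$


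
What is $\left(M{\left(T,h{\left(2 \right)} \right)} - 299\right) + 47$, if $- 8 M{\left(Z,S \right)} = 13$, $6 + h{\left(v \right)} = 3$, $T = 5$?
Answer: $- \frac{2029}{8} \approx -253.63$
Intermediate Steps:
$h{\left(v \right)} = -3$ ($h{\left(v \right)} = -6 + 3 = -3$)
$M{\left(Z,S \right)} = - \frac{13}{8}$ ($M{\left(Z,S \right)} = \left(- \frac{1}{8}\right) 13 = - \frac{13}{8}$)
$\left(M{\left(T,h{\left(2 \right)} \right)} - 299\right) + 47 = \left(- \frac{13}{8} - 299\right) + 47 = - \frac{2405}{8} + 47 = - \frac{2029}{8}$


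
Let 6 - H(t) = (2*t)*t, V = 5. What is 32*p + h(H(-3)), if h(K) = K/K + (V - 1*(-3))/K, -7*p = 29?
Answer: -2777/21 ≈ -132.24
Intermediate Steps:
p = -29/7 (p = -1/7*29 = -29/7 ≈ -4.1429)
H(t) = 6 - 2*t**2 (H(t) = 6 - 2*t*t = 6 - 2*t**2)
h(K) = 1 + 8/K (h(K) = K/K + (5 - 1*(-3))/K = 1 + (5 + 3)/K = 1 + 8/K)
32*p + h(H(-3)) = 32*(-29/7) + (8 + (6 - 2*(-3)**2))/(6 - 2*(-3)**2) = -928/7 + (8 + (6 - 2*9))/(6 - 2*9) = -928/7 + (8 + (6 - 18))/(6 - 18) = -928/7 + (8 - 12)/(-12) = -928/7 - 1/12*(-4) = -928/7 + 1/3 = -2777/21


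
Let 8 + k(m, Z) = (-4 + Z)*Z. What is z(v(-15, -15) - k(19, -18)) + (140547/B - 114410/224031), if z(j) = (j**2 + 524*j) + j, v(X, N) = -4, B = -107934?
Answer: -420240537882547/8060187318 ≈ -52138.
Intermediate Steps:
k(m, Z) = -8 + Z*(-4 + Z) (k(m, Z) = -8 + (-4 + Z)*Z = -8 + Z*(-4 + Z))
z(j) = j**2 + 525*j
z(v(-15, -15) - k(19, -18)) + (140547/B - 114410/224031) = (-4 - (-8 + (-18)**2 - 4*(-18)))*(525 + (-4 - (-8 + (-18)**2 - 4*(-18)))) + (140547/(-107934) - 114410/224031) = (-4 - (-8 + 324 + 72))*(525 + (-4 - (-8 + 324 + 72))) + (140547*(-1/107934) - 114410*1/224031) = (-4 - 1*388)*(525 + (-4 - 1*388)) + (-46849/35978 - 114410/224031) = (-4 - 388)*(525 + (-4 - 388)) - 14611871299/8060187318 = -392*(525 - 392) - 14611871299/8060187318 = -392*133 - 14611871299/8060187318 = -52136 - 14611871299/8060187318 = -420240537882547/8060187318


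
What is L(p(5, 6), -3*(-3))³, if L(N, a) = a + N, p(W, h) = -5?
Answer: 64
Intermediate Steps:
L(N, a) = N + a
L(p(5, 6), -3*(-3))³ = (-5 - 3*(-3))³ = (-5 + 9)³ = 4³ = 64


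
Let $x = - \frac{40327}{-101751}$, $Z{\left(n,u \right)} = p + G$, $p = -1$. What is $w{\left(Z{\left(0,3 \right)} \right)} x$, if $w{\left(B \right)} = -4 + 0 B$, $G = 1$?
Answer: $- \frac{161308}{101751} \approx -1.5853$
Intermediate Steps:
$Z{\left(n,u \right)} = 0$ ($Z{\left(n,u \right)} = -1 + 1 = 0$)
$w{\left(B \right)} = -4$ ($w{\left(B \right)} = -4 + 0 = -4$)
$x = \frac{40327}{101751}$ ($x = \left(-40327\right) \left(- \frac{1}{101751}\right) = \frac{40327}{101751} \approx 0.39633$)
$w{\left(Z{\left(0,3 \right)} \right)} x = \left(-4\right) \frac{40327}{101751} = - \frac{161308}{101751}$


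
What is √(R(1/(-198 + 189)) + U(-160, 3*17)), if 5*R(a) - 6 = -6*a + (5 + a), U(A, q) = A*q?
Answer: 2*I*√458870/15 ≈ 90.32*I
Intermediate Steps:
R(a) = 11/5 - a (R(a) = 6/5 + (-6*a + (5 + a))/5 = 6/5 + (5 - 5*a)/5 = 6/5 + (1 - a) = 11/5 - a)
√(R(1/(-198 + 189)) + U(-160, 3*17)) = √((11/5 - 1/(-198 + 189)) - 480*17) = √((11/5 - 1/(-9)) - 160*51) = √((11/5 - 1*(-⅑)) - 8160) = √((11/5 + ⅑) - 8160) = √(104/45 - 8160) = √(-367096/45) = 2*I*√458870/15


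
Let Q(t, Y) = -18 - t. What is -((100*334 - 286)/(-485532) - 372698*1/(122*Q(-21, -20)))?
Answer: 1675638195/1645414 ≈ 1018.4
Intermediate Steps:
-((100*334 - 286)/(-485532) - 372698*1/(122*Q(-21, -20))) = -((100*334 - 286)/(-485532) - 372698*1/(122*(-18 - 1*(-21)))) = -((33400 - 286)*(-1/485532) - 372698*1/(122*(-18 + 21))) = -(33114*(-1/485532) - 372698/(122*3)) = -(-5519/80922 - 372698/366) = -(-5519/80922 - 372698*1/366) = -(-5519/80922 - 186349/183) = -1*(-1675638195/1645414) = 1675638195/1645414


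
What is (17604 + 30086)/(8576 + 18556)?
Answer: 1255/714 ≈ 1.7577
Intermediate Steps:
(17604 + 30086)/(8576 + 18556) = 47690/27132 = 47690*(1/27132) = 1255/714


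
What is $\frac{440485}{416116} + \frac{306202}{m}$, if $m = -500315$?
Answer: $\frac{92965701343}{208189076540} \approx 0.44654$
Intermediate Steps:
$\frac{440485}{416116} + \frac{306202}{m} = \frac{440485}{416116} + \frac{306202}{-500315} = 440485 \cdot \frac{1}{416116} + 306202 \left(- \frac{1}{500315}\right) = \frac{440485}{416116} - \frac{306202}{500315} = \frac{92965701343}{208189076540}$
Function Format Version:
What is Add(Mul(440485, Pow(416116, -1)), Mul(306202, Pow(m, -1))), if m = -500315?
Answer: Rational(92965701343, 208189076540) ≈ 0.44654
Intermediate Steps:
Add(Mul(440485, Pow(416116, -1)), Mul(306202, Pow(m, -1))) = Add(Mul(440485, Pow(416116, -1)), Mul(306202, Pow(-500315, -1))) = Add(Mul(440485, Rational(1, 416116)), Mul(306202, Rational(-1, 500315))) = Add(Rational(440485, 416116), Rational(-306202, 500315)) = Rational(92965701343, 208189076540)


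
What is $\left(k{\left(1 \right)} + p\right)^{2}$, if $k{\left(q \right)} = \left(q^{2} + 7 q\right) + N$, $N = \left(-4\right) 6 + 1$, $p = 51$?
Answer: $1296$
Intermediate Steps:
$N = -23$ ($N = -24 + 1 = -23$)
$k{\left(q \right)} = -23 + q^{2} + 7 q$ ($k{\left(q \right)} = \left(q^{2} + 7 q\right) - 23 = -23 + q^{2} + 7 q$)
$\left(k{\left(1 \right)} + p\right)^{2} = \left(\left(-23 + 1^{2} + 7 \cdot 1\right) + 51\right)^{2} = \left(\left(-23 + 1 + 7\right) + 51\right)^{2} = \left(-15 + 51\right)^{2} = 36^{2} = 1296$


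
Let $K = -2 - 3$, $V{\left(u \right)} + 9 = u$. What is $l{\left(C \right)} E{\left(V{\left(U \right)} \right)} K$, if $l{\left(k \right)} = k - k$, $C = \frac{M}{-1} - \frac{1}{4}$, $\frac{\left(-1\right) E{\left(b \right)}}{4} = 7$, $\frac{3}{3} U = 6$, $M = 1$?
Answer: $0$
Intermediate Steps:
$U = 6$
$V{\left(u \right)} = -9 + u$
$E{\left(b \right)} = -28$ ($E{\left(b \right)} = \left(-4\right) 7 = -28$)
$C = - \frac{5}{4}$ ($C = 1 \frac{1}{-1} - \frac{1}{4} = 1 \left(-1\right) - \frac{1}{4} = -1 - \frac{1}{4} = - \frac{5}{4} \approx -1.25$)
$l{\left(k \right)} = 0$
$K = -5$ ($K = -2 - 3 = -5$)
$l{\left(C \right)} E{\left(V{\left(U \right)} \right)} K = 0 \left(-28\right) \left(-5\right) = 0 \left(-5\right) = 0$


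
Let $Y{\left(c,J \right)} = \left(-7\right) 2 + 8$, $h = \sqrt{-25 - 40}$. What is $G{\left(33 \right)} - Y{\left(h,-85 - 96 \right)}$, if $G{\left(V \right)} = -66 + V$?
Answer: $-27$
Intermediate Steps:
$h = i \sqrt{65}$ ($h = \sqrt{-65} = i \sqrt{65} \approx 8.0623 i$)
$Y{\left(c,J \right)} = -6$ ($Y{\left(c,J \right)} = -14 + 8 = -6$)
$G{\left(33 \right)} - Y{\left(h,-85 - 96 \right)} = \left(-66 + 33\right) - -6 = -33 + 6 = -27$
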